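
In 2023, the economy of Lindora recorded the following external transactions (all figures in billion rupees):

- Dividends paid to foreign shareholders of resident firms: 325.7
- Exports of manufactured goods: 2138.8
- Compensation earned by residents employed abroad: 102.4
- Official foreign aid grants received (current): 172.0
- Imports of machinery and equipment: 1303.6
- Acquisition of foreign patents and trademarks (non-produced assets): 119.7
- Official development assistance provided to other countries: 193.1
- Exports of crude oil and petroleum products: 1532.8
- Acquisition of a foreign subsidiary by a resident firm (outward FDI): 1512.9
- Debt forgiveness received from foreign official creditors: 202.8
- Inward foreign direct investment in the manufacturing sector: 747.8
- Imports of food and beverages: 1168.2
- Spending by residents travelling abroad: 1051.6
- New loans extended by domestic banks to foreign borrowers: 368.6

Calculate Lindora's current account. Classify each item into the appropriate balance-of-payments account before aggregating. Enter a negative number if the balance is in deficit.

-96.2

Goods: 1532.8 - 1303.6 + 2138.8 - 1168.2 = 1199.8
Services: -1051.6
Primary income: -325.7 + 102.4 = -223.3
Secondary income: 172.0 - 193.1 = -21.1
Current account = 1199.8 + (-1051.6) + (-223.3) + (-21.1) = -96.2
(Excluded from the current account — capital account: acquisition of foreign patents and trademarks (non-produced assets) 119.7, debt forgiveness received from foreign official creditors 202.8; financial account: acquisition of a foreign subsidiary by a resident firm (outward FDI) 1512.9, inward foreign direct investment in the manufacturing sector 747.8, new loans extended by domestic banks to foreign borrowers 368.6.)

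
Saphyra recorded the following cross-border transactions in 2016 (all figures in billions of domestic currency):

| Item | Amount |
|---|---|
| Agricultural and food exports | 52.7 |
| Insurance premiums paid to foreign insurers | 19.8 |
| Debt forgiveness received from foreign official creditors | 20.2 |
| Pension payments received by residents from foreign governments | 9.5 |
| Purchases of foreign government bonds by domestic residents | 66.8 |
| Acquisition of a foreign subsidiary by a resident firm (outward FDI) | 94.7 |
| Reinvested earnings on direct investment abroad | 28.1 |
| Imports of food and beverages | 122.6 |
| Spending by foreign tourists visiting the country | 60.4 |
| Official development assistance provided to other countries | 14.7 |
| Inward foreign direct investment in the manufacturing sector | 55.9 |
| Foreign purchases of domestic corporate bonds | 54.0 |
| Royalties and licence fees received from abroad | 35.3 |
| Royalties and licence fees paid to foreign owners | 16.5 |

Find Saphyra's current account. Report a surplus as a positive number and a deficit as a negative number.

12.4

Goods: -122.6 + 52.7 = -69.9
Services: 60.4 + 35.3 - 16.5 - 19.8 = 59.4
Primary income: 28.1
Secondary income: -14.7 + 9.5 = -5.2
Current account = (-69.9) + 59.4 + 28.1 + (-5.2) = 12.4
(Excluded from the current account — capital account: debt forgiveness received from foreign official creditors 20.2; financial account: purchases of foreign government bonds by domestic residents 66.8, acquisition of a foreign subsidiary by a resident firm (outward FDI) 94.7, inward foreign direct investment in the manufacturing sector 55.9, foreign purchases of domestic corporate bonds 54.0.)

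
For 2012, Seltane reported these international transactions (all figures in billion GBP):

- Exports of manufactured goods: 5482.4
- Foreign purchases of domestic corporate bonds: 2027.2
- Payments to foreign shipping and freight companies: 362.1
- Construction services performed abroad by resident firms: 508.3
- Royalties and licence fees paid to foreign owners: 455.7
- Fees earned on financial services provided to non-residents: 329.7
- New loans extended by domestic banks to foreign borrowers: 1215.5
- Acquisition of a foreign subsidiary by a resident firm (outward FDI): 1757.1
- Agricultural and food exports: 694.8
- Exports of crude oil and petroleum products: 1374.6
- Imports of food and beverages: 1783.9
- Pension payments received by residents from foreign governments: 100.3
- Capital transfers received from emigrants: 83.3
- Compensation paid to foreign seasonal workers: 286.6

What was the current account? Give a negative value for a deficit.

Goods: 5482.4 + 694.8 - 1783.9 + 1374.6 = 5767.9
Services: -455.7 + 329.7 + 508.3 - 362.1 = 20.2
Primary income: -286.6
Secondary income: 100.3
Current account = 5767.9 + 20.2 + (-286.6) + 100.3 = 5601.8
(Excluded from the current account — financial account: foreign purchases of domestic corporate bonds 2027.2, new loans extended by domestic banks to foreign borrowers 1215.5, acquisition of a foreign subsidiary by a resident firm (outward FDI) 1757.1; capital account: capital transfers received from emigrants 83.3.)

5601.8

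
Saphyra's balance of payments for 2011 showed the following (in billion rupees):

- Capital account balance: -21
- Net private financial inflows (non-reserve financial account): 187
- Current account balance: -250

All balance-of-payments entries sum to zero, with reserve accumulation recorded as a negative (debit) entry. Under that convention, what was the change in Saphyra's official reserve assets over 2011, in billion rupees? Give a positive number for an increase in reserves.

-84

Official reserve transactions balance = -((-250) + (-21) + 187) = 84
An accumulation of reserves is recorded as a debit (negative entry), so the change in the stock of reserves is the negative of that balance.
Change in official reserves = -(84) = -84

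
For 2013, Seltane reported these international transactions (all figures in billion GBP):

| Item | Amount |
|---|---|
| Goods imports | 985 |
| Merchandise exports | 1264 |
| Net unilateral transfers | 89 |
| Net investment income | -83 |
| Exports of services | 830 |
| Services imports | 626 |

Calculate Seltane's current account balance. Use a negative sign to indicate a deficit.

489

Goods balance = 1264 - 985 = 279
Services balance = 830 - 626 = 204
Trade balance (goods + services) = 279 + 204 = 483
Net primary income = -83
Net secondary income = 89
Current account = 483 + (-83) + 89 = 489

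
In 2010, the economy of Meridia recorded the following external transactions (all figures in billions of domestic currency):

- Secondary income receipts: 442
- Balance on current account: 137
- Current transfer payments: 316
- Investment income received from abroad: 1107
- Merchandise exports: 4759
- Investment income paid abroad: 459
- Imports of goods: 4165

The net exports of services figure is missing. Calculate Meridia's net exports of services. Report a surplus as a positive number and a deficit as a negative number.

Current account = goods balance + services balance + net primary income + net secondary income
Sum of the known components = 1368
Net exports of services = CA - (known components) = 137 - 1368 = -1231

-1231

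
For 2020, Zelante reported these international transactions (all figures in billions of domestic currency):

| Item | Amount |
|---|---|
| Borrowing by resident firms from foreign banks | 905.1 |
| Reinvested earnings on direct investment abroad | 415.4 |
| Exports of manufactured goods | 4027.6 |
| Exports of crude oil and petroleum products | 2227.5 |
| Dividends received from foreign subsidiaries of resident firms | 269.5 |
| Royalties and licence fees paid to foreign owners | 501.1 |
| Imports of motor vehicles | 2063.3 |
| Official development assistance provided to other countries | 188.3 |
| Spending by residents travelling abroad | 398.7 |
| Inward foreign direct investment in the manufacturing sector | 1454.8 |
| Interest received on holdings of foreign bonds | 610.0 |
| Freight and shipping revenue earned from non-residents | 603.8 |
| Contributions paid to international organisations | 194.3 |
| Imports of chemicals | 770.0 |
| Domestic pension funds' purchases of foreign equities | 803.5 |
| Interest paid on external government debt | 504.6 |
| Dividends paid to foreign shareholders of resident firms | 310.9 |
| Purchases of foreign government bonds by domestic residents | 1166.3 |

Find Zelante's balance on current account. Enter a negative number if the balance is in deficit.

Goods: 4027.6 - 770.0 - 2063.3 + 2227.5 = 3421.8
Services: -398.7 - 501.1 + 603.8 = -296.0
Primary income: 269.5 + 610.0 + 415.4 - 310.9 - 504.6 = 479.4
Secondary income: -194.3 - 188.3 = -382.6
Current account = 3421.8 + (-296.0) + 479.4 + (-382.6) = 3222.6
(Excluded from the current account — financial account: borrowing by resident firms from foreign banks 905.1, inward foreign direct investment in the manufacturing sector 1454.8, domestic pension funds' purchases of foreign equities 803.5, purchases of foreign government bonds by domestic residents 1166.3.)

3222.6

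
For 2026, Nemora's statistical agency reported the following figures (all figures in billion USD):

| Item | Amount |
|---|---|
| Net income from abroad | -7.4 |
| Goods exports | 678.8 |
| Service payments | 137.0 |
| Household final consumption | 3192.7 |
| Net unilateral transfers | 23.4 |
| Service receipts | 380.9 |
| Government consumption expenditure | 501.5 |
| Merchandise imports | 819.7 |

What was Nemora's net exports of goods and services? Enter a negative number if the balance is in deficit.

Goods balance = 678.8 - 819.7 = -140.9
Services balance = 380.9 - 137.0 = 243.9
Trade balance (goods + services) = -140.9 + 243.9 = 103.0

103.0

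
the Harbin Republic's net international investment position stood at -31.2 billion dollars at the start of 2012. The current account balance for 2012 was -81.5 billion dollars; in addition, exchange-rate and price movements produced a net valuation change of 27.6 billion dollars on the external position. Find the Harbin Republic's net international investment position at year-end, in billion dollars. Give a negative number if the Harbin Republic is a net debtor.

Change in NIIP = current account + net valuation change = -81.5 + 27.6 = -53.9
End-of-year NIIP = -31.2 + (-53.9) = -85.1

-85.1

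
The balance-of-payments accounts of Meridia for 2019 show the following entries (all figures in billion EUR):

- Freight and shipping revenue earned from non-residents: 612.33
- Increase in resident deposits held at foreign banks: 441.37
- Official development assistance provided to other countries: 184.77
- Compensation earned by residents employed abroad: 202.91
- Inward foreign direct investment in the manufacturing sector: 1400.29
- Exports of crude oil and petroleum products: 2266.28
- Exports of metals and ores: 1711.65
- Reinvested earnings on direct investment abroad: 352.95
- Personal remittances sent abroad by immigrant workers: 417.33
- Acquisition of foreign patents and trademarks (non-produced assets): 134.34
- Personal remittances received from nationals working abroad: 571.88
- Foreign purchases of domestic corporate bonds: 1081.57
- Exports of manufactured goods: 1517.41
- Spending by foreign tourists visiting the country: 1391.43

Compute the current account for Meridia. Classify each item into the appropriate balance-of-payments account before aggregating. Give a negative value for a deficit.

Goods: 2266.28 + 1711.65 + 1517.41 = 5495.34
Services: 1391.43 + 612.33 = 2003.76
Primary income: 352.95 + 202.91 = 555.86
Secondary income: -184.77 - 417.33 + 571.88 = -30.22
Current account = 5495.34 + 2003.76 + 555.86 + (-30.22) = 8024.74
(Excluded from the current account — financial account: increase in resident deposits held at foreign banks 441.37, inward foreign direct investment in the manufacturing sector 1400.29, foreign purchases of domestic corporate bonds 1081.57; capital account: acquisition of foreign patents and trademarks (non-produced assets) 134.34.)

8024.74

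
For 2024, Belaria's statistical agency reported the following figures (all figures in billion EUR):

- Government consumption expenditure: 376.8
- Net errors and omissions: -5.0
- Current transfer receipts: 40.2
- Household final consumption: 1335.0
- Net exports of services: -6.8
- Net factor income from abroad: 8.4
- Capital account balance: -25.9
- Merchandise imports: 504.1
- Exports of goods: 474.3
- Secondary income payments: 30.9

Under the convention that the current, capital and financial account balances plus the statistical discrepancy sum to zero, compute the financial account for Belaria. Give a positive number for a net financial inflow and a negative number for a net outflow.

49.8

Goods balance = 474.3 - 504.1 = -29.8
Services balance = -6.8
Trade balance (goods + services) = -29.8 + (-6.8) = -36.6
Net primary income = 8.4
Net secondary income = 40.2 - 30.9 = 9.3
Current account = -36.6 + 8.4 + 9.3 = -18.9
Financial account = -(-18.9 + (-25.9) + (-5.0)) = 49.8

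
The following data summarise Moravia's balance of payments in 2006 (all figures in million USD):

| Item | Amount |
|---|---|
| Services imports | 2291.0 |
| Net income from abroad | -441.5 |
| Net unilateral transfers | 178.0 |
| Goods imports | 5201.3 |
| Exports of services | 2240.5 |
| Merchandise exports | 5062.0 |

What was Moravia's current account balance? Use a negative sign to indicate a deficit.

-453.3

Goods balance = 5062.0 - 5201.3 = -139.3
Services balance = 2240.5 - 2291.0 = -50.5
Trade balance (goods + services) = -139.3 + (-50.5) = -189.8
Net primary income = -441.5
Net secondary income = 178.0
Current account = -189.8 + (-441.5) + 178.0 = -453.3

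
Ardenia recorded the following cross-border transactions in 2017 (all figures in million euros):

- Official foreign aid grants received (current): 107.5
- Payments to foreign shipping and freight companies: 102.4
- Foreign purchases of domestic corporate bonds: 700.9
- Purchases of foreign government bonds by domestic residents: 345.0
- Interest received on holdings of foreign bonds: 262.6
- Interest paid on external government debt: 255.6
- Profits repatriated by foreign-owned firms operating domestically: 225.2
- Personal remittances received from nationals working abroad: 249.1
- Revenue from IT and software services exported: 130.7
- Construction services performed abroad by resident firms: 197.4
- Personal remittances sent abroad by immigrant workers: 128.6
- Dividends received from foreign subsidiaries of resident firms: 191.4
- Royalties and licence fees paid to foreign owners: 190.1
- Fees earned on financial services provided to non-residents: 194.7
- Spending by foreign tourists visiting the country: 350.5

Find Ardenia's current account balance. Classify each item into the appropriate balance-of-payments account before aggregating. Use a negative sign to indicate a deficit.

782.0

Services: 130.7 - 190.1 - 102.4 + 197.4 + 194.7 + 350.5 = 580.8
Primary income: 191.4 + 262.6 - 225.2 - 255.6 = -26.8
Secondary income: 249.1 + 107.5 - 128.6 = 228.0
Current account = 580.8 + (-26.8) + 228.0 = 782.0
(Excluded from the current account — financial account: foreign purchases of domestic corporate bonds 700.9, purchases of foreign government bonds by domestic residents 345.0.)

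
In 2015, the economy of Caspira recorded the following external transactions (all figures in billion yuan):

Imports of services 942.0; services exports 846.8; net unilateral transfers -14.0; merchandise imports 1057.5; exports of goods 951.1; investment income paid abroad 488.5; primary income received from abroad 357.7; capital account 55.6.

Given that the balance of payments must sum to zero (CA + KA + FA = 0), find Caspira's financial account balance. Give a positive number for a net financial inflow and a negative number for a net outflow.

Goods balance = 951.1 - 1057.5 = -106.4
Services balance = 846.8 - 942.0 = -95.2
Trade balance (goods + services) = -106.4 + (-95.2) = -201.6
Net primary income = 357.7 - 488.5 = -130.8
Net secondary income = -14.0
Current account = -201.6 + (-130.8) + (-14.0) = -346.4
Financial account = -(-346.4 + 55.6) = 290.8

290.8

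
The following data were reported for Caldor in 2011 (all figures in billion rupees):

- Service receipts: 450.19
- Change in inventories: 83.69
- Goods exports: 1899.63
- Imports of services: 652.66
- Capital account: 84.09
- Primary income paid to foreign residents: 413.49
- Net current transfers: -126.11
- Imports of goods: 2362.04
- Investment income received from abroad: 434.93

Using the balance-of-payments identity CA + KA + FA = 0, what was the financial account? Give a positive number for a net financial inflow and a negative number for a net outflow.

Goods balance = 1899.63 - 2362.04 = -462.41
Services balance = 450.19 - 652.66 = -202.47
Trade balance (goods + services) = -462.41 + (-202.47) = -664.88
Net primary income = 434.93 - 413.49 = 21.44
Net secondary income = -126.11
Current account = -664.88 + 21.44 + (-126.11) = -769.55
Financial account = -(-769.55 + 84.09) = 685.46

685.46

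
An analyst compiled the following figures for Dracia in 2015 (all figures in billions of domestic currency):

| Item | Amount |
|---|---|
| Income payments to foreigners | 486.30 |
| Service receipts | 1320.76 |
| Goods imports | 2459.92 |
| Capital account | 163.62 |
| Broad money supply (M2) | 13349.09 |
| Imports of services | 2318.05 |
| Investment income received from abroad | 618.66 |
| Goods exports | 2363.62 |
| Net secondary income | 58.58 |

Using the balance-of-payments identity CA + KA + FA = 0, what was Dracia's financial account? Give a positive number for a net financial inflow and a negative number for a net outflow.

739.03

Goods balance = 2363.62 - 2459.92 = -96.30
Services balance = 1320.76 - 2318.05 = -997.29
Trade balance (goods + services) = -96.30 + (-997.29) = -1093.59
Net primary income = 618.66 - 486.30 = 132.36
Net secondary income = 58.58
Current account = -1093.59 + 132.36 + 58.58 = -902.65
Financial account = -(-902.65 + 163.62) = 739.03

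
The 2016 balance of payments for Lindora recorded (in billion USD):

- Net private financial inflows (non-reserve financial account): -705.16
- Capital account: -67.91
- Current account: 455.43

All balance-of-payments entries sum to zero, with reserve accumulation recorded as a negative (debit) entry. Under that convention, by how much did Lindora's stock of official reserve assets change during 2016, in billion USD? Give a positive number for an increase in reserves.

Official reserve transactions balance = -(455.43 + (-67.91) + (-705.16)) = 317.64
An accumulation of reserves is recorded as a debit (negative entry), so the change in the stock of reserves is the negative of that balance.
Change in official reserves = -(317.64) = -317.64

-317.64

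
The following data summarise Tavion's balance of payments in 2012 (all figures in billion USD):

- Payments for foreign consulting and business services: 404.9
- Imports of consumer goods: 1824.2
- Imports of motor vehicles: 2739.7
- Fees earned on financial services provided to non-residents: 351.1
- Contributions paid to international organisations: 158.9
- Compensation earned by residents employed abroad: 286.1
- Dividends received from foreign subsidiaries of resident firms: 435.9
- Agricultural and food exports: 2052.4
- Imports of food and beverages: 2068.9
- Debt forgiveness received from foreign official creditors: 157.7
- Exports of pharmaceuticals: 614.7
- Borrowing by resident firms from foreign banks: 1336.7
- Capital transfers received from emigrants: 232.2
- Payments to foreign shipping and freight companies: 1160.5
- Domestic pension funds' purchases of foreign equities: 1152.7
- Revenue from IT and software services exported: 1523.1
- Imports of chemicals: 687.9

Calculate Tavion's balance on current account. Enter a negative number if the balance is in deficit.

-3781.7

Goods: -1824.2 - 2068.9 + 2052.4 - 687.9 + 614.7 - 2739.7 = -4653.6
Services: -1160.5 + 351.1 + 1523.1 - 404.9 = 308.8
Primary income: 286.1 + 435.9 = 722.0
Secondary income: -158.9
Current account = (-4653.6) + 308.8 + 722.0 + (-158.9) = -3781.7
(Excluded from the current account — capital account: debt forgiveness received from foreign official creditors 157.7, capital transfers received from emigrants 232.2; financial account: borrowing by resident firms from foreign banks 1336.7, domestic pension funds' purchases of foreign equities 1152.7.)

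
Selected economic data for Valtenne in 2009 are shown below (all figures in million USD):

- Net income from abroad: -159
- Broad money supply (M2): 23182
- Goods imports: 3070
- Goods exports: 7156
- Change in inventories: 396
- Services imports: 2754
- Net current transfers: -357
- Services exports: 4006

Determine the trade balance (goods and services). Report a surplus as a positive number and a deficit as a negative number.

5338

Goods balance = 7156 - 3070 = 4086
Services balance = 4006 - 2754 = 1252
Trade balance (goods + services) = 4086 + 1252 = 5338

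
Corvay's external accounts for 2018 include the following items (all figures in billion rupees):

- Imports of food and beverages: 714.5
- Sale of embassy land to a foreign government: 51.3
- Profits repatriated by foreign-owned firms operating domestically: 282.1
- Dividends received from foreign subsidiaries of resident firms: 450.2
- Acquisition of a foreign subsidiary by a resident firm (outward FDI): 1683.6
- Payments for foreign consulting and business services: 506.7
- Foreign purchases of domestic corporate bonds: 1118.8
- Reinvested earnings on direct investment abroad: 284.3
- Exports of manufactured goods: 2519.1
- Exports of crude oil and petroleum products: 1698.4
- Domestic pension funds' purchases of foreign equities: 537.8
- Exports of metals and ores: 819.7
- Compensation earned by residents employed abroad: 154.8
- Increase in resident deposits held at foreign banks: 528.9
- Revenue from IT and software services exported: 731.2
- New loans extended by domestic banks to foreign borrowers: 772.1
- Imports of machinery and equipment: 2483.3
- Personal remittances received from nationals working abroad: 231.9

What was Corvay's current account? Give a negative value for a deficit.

Goods: 2519.1 - 2483.3 + 819.7 + 1698.4 - 714.5 = 1839.4
Services: -506.7 + 731.2 = 224.5
Primary income: 154.8 + 450.2 + 284.3 - 282.1 = 607.2
Secondary income: 231.9
Current account = 1839.4 + 224.5 + 607.2 + 231.9 = 2903.0
(Excluded from the current account — capital account: sale of embassy land to a foreign government 51.3; financial account: acquisition of a foreign subsidiary by a resident firm (outward FDI) 1683.6, foreign purchases of domestic corporate bonds 1118.8, domestic pension funds' purchases of foreign equities 537.8, increase in resident deposits held at foreign banks 528.9, new loans extended by domestic banks to foreign borrowers 772.1.)

2903.0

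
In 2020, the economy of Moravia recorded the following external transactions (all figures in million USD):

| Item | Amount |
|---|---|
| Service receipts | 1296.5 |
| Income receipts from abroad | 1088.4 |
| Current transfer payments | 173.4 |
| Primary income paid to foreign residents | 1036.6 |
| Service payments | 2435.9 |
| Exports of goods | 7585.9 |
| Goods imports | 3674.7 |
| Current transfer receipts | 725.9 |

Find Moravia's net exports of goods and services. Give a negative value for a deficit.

Goods balance = 7585.9 - 3674.7 = 3911.2
Services balance = 1296.5 - 2435.9 = -1139.4
Trade balance (goods + services) = 3911.2 + (-1139.4) = 2771.8

2771.8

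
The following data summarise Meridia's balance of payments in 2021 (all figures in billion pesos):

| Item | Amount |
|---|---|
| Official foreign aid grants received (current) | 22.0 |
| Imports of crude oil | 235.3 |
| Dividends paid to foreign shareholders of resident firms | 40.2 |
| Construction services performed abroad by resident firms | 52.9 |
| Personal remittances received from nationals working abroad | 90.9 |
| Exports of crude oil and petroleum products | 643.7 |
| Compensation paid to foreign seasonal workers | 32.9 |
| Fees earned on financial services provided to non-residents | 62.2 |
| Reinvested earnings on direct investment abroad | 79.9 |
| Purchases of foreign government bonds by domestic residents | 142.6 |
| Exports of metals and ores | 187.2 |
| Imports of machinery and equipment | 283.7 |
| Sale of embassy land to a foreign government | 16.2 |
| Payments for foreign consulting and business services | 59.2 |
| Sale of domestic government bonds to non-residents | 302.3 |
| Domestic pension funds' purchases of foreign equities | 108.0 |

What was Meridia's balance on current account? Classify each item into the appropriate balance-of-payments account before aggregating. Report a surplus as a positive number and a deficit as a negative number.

Goods: -235.3 - 283.7 + 643.7 + 187.2 = 311.9
Services: -59.2 + 52.9 + 62.2 = 55.9
Primary income: 79.9 - 32.9 - 40.2 = 6.8
Secondary income: 22.0 + 90.9 = 112.9
Current account = 311.9 + 55.9 + 6.8 + 112.9 = 487.5
(Excluded from the current account — financial account: purchases of foreign government bonds by domestic residents 142.6, sale of domestic government bonds to non-residents 302.3, domestic pension funds' purchases of foreign equities 108.0; capital account: sale of embassy land to a foreign government 16.2.)

487.5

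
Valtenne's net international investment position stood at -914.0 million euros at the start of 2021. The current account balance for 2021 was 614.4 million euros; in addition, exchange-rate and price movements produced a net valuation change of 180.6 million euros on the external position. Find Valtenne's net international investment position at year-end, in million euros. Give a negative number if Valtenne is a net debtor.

Change in NIIP = current account + net valuation change = 614.4 + 180.6 = 795.0
End-of-year NIIP = -914.0 + 795.0 = -119.0

-119.0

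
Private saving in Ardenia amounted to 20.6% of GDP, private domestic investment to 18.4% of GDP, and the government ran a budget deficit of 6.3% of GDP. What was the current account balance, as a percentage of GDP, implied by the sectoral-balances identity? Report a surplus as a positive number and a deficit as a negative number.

-4.1

By the sectoral-balances identity, CA = (S_private - I) + (T - G).
Private balance = 20.6 - 18.4 = 2.2
Government balance (T - G) = -6.3
CA = 2.2 + (-6.3) = -4.1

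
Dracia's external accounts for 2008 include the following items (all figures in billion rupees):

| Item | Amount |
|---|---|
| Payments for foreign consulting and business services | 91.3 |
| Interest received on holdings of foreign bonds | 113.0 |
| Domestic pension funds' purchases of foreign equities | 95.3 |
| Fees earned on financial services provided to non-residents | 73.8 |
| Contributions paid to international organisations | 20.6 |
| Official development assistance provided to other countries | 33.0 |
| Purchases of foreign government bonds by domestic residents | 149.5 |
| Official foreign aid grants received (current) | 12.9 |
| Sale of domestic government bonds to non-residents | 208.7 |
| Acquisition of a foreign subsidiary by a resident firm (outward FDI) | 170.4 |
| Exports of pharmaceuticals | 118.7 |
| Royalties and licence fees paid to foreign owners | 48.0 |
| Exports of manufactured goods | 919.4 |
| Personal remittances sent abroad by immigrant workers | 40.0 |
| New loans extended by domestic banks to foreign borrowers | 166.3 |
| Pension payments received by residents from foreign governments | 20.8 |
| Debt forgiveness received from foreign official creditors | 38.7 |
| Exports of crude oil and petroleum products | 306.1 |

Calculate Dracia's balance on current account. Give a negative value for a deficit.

Goods: 306.1 + 118.7 + 919.4 = 1344.2
Services: -48.0 - 91.3 + 73.8 = -65.5
Primary income: 113.0
Secondary income: -33.0 + 20.8 - 40.0 + 12.9 - 20.6 = -59.9
Current account = 1344.2 + (-65.5) + 113.0 + (-59.9) = 1331.8
(Excluded from the current account — financial account: domestic pension funds' purchases of foreign equities 95.3, purchases of foreign government bonds by domestic residents 149.5, sale of domestic government bonds to non-residents 208.7, acquisition of a foreign subsidiary by a resident firm (outward FDI) 170.4, new loans extended by domestic banks to foreign borrowers 166.3; capital account: debt forgiveness received from foreign official creditors 38.7.)

1331.8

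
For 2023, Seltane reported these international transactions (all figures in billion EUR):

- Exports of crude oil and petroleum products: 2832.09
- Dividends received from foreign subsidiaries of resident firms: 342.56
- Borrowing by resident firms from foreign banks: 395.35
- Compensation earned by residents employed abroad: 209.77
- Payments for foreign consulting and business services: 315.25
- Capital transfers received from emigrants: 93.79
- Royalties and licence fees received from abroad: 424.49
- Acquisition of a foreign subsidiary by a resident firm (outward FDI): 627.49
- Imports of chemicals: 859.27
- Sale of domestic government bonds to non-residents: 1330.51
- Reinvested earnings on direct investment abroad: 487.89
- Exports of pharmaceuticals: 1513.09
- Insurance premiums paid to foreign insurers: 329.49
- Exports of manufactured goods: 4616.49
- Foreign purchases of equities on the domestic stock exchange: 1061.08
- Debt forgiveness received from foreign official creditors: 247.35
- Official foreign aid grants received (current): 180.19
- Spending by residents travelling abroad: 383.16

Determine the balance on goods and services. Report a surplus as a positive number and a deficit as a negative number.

7498.99

Goods: -859.27 + 4616.49 + 1513.09 + 2832.09 = 8102.40
Services: -383.16 - 315.25 - 329.49 + 424.49 = -603.41
Trade balance = 8102.40 + (-603.41) = 7498.99
(Excluded from the trade balance — primary income: dividends received from foreign subsidiaries of resident firms 342.56, compensation earned by residents employed abroad 209.77, reinvested earnings on direct investment abroad 487.89; financial account: borrowing by resident firms from foreign banks 395.35, acquisition of a foreign subsidiary by a resident firm (outward FDI) 627.49, sale of domestic government bonds to non-residents 1330.51, foreign purchases of equities on the domestic stock exchange 1061.08; capital account: capital transfers received from emigrants 93.79, debt forgiveness received from foreign official creditors 247.35; secondary income: official foreign aid grants received (current) 180.19.)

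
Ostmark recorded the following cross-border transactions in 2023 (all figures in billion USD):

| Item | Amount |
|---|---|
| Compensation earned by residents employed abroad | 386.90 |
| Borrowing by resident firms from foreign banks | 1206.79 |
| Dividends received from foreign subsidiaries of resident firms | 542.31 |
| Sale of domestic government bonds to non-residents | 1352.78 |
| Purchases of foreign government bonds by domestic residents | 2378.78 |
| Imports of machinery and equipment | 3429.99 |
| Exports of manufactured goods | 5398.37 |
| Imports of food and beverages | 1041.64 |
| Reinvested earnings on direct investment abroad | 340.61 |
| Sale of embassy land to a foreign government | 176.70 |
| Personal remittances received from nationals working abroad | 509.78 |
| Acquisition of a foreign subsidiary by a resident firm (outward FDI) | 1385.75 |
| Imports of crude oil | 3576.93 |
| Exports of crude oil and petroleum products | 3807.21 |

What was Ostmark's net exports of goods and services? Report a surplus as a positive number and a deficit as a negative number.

Goods: 5398.37 - 3576.93 - 3429.99 - 1041.64 + 3807.21 = 1157.02
Trade balance = 1157.02 + 0.00 = 1157.02
(Excluded from the trade balance — primary income: compensation earned by residents employed abroad 386.90, dividends received from foreign subsidiaries of resident firms 542.31, reinvested earnings on direct investment abroad 340.61; financial account: borrowing by resident firms from foreign banks 1206.79, sale of domestic government bonds to non-residents 1352.78, purchases of foreign government bonds by domestic residents 2378.78, acquisition of a foreign subsidiary by a resident firm (outward FDI) 1385.75; capital account: sale of embassy land to a foreign government 176.70; secondary income: personal remittances received from nationals working abroad 509.78.)

1157.02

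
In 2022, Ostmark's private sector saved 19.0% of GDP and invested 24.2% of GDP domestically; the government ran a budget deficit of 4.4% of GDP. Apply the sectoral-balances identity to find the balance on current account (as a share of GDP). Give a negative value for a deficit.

-9.6

By the sectoral-balances identity, CA = (S_private - I) + (T - G).
Private balance = 19.0 - 24.2 = -5.2
Government balance (T - G) = -4.4
CA = -5.2 + (-4.4) = -9.6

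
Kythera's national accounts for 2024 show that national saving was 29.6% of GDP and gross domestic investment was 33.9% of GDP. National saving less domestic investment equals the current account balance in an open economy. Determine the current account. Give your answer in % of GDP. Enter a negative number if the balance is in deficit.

CA = S - I = 29.6 - 33.9 = -4.3

-4.3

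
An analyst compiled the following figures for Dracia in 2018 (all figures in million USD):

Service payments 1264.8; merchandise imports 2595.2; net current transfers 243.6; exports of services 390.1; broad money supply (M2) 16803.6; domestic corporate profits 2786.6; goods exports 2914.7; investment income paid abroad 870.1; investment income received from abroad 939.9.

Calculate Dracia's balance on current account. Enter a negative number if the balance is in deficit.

-241.8

Goods balance = 2914.7 - 2595.2 = 319.5
Services balance = 390.1 - 1264.8 = -874.7
Trade balance (goods + services) = 319.5 + (-874.7) = -555.2
Net primary income = 939.9 - 870.1 = 69.8
Net secondary income = 243.6
Current account = -555.2 + 69.8 + 243.6 = -241.8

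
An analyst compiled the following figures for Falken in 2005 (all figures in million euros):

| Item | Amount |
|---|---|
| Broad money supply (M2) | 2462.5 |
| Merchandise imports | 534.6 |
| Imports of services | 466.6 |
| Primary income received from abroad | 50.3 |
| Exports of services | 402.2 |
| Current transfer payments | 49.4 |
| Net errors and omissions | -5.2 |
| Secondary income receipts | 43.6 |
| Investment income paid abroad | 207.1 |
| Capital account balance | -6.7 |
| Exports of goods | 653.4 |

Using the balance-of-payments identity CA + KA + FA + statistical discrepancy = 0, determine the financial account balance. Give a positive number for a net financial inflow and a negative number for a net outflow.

120.1

Goods balance = 653.4 - 534.6 = 118.8
Services balance = 402.2 - 466.6 = -64.4
Trade balance (goods + services) = 118.8 + (-64.4) = 54.4
Net primary income = 50.3 - 207.1 = -156.8
Net secondary income = 43.6 - 49.4 = -5.8
Current account = 54.4 + (-156.8) + (-5.8) = -108.2
Financial account = -(-108.2 + (-6.7) + (-5.2)) = 120.1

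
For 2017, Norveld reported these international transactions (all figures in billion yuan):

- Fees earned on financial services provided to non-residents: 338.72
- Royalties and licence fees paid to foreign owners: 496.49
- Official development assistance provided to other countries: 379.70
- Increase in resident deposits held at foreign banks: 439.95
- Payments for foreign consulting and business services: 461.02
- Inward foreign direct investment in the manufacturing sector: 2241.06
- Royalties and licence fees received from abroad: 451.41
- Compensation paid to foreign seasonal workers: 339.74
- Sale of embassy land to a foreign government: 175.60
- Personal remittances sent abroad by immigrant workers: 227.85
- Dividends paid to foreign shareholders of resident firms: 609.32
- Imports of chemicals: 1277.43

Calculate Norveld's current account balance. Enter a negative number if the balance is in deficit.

-3001.42

Goods: -1277.43
Services: 338.72 + 451.41 - 496.49 - 461.02 = -167.38
Primary income: -609.32 - 339.74 = -949.06
Secondary income: -227.85 - 379.70 = -607.55
Current account = (-1277.43) + (-167.38) + (-949.06) + (-607.55) = -3001.42
(Excluded from the current account — financial account: increase in resident deposits held at foreign banks 439.95, inward foreign direct investment in the manufacturing sector 2241.06; capital account: sale of embassy land to a foreign government 175.60.)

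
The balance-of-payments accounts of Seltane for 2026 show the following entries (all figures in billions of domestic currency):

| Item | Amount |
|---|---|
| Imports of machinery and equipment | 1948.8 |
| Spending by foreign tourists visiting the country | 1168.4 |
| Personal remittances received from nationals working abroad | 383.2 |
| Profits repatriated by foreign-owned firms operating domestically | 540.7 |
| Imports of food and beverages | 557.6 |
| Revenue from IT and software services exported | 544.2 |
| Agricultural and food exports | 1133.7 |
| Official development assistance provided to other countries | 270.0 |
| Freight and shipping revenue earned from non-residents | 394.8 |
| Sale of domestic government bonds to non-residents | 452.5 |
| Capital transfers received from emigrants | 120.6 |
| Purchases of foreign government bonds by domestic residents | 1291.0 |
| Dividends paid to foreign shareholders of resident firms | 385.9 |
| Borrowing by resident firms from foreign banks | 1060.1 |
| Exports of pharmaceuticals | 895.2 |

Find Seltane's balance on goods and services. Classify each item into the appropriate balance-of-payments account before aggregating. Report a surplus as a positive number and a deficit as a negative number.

1629.9

Goods: 1133.7 - 557.6 - 1948.8 + 895.2 = -477.5
Services: 544.2 + 394.8 + 1168.4 = 2107.4
Trade balance = -477.5 + 2107.4 = 1629.9
(Excluded from the trade balance — secondary income: personal remittances received from nationals working abroad 383.2, official development assistance provided to other countries 270.0; primary income: profits repatriated by foreign-owned firms operating domestically 540.7, dividends paid to foreign shareholders of resident firms 385.9; financial account: sale of domestic government bonds to non-residents 452.5, purchases of foreign government bonds by domestic residents 1291.0, borrowing by resident firms from foreign banks 1060.1; capital account: capital transfers received from emigrants 120.6.)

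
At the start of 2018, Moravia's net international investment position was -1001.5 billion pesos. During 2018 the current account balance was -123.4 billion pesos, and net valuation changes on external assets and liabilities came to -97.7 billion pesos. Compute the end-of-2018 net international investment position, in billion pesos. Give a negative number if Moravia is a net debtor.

-1222.6

Change in NIIP = current account + net valuation change = -123.4 + (-97.7) = -221.1
End-of-year NIIP = -1001.5 + (-221.1) = -1222.6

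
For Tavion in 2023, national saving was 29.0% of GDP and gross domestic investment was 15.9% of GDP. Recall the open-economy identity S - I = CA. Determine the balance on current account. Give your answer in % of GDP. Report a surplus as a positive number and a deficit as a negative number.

13.1

CA = S - I = 29.0 - 15.9 = 13.1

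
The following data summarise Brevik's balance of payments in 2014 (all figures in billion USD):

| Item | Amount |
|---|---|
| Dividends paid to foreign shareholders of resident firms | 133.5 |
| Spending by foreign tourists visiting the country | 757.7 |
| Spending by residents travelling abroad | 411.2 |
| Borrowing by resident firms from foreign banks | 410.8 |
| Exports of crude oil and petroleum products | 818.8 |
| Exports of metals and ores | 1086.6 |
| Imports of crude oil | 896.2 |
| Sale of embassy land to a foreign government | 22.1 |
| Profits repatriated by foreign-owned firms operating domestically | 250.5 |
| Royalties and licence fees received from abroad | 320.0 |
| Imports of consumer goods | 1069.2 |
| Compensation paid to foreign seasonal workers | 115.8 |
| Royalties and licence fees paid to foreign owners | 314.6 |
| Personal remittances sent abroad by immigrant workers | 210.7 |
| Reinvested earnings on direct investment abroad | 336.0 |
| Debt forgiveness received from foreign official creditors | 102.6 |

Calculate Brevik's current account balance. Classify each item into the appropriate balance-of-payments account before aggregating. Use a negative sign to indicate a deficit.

Goods: -1069.2 + 818.8 - 896.2 + 1086.6 = -60.0
Services: -411.2 + 320.0 + 757.7 - 314.6 = 351.9
Primary income: -133.5 - 250.5 + 336.0 - 115.8 = -163.8
Secondary income: -210.7
Current account = (-60.0) + 351.9 + (-163.8) + (-210.7) = -82.6
(Excluded from the current account — financial account: borrowing by resident firms from foreign banks 410.8; capital account: sale of embassy land to a foreign government 22.1, debt forgiveness received from foreign official creditors 102.6.)

-82.6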